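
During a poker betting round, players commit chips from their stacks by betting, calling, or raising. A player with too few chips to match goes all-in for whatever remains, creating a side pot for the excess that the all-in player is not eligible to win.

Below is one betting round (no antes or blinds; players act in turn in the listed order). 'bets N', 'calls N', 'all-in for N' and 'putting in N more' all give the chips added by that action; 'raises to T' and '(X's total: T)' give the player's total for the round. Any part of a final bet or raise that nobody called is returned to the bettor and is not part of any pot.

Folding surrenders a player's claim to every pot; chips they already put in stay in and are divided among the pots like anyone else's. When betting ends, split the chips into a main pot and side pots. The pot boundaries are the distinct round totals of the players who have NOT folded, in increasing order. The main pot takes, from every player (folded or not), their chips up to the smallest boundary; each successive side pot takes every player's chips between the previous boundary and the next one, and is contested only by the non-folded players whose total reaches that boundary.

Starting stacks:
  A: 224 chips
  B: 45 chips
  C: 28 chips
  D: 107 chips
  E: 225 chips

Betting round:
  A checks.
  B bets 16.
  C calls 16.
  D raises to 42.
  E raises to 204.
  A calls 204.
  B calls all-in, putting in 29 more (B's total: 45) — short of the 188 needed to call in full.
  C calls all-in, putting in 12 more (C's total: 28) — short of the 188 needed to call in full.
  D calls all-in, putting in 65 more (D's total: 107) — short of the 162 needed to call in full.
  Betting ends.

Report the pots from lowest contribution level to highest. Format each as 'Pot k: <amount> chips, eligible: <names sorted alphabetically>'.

Pot 1: 140 chips, eligible: A, B, C, D, E
Pot 2: 68 chips, eligible: A, B, D, E
Pot 3: 186 chips, eligible: A, D, E
Pot 4: 194 chips, eligible: A, E

Derivation:
Contributions: A=204, B=45, C=28, D=107, E=204
Pot levels (distinct totals of non-folded players): 28, 45, 107, 204
Layer 1-28: 28 each from A, B, C, D, E = 28*5 = 140 chips; eligible A, B, C, D, E
Layer 29-45: 17 each from A, B, D, E = 17*4 = 68 chips; eligible A, B, D, E
Layer 46-107: 62 each from A, D, E = 62*3 = 186 chips; eligible A, D, E
Layer 108-204: 97 each from A, E = 97*2 = 194 chips; eligible A, E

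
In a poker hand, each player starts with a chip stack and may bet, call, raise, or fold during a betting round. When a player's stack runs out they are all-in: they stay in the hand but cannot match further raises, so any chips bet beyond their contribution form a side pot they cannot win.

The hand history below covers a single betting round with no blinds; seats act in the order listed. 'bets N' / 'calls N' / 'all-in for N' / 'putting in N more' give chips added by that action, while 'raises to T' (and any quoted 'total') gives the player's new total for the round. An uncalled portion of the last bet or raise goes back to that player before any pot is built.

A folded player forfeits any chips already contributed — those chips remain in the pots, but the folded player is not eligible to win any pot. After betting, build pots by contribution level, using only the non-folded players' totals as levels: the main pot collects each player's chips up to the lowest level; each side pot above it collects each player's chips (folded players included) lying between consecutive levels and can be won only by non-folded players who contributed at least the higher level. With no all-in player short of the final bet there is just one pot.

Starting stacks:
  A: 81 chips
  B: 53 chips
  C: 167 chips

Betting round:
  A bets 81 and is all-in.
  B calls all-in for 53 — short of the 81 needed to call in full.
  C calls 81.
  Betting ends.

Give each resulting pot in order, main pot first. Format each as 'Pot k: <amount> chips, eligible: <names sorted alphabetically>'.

Pot 1: 159 chips, eligible: A, B, C
Pot 2: 56 chips, eligible: A, C

Derivation:
Contributions: A=81, B=53, C=81
Pot levels (distinct totals of non-folded players): 53, 81
Layer 1-53: 53 each from A, B, C = 53*3 = 159 chips; eligible A, B, C
Layer 54-81: 28 each from A, C = 28*2 = 56 chips; eligible A, C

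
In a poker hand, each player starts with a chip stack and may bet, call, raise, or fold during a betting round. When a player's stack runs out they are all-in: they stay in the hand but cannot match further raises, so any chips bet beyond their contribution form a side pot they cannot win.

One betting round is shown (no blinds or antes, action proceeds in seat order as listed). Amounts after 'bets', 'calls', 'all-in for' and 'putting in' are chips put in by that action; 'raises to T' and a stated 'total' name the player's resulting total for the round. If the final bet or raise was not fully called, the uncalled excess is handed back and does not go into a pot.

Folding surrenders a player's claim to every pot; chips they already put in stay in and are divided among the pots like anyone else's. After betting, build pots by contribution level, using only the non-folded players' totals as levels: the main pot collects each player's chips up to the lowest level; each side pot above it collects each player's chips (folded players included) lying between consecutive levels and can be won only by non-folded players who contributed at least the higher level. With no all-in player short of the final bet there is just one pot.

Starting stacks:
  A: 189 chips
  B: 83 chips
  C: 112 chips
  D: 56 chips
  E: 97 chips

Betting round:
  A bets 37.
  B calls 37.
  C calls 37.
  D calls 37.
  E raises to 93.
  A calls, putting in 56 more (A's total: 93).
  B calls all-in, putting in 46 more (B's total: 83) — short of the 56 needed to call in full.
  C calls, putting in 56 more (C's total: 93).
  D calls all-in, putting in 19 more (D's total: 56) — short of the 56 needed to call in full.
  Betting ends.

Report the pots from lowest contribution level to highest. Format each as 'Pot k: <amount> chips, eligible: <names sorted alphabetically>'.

Pot 1: 280 chips, eligible: A, B, C, D, E
Pot 2: 108 chips, eligible: A, B, C, E
Pot 3: 30 chips, eligible: A, C, E

Derivation:
Contributions: A=93, B=83, C=93, D=56, E=93
Pot levels (distinct totals of non-folded players): 56, 83, 93
Layer 1-56: 56 each from A, B, C, D, E = 56*5 = 280 chips; eligible A, B, C, D, E
Layer 57-83: 27 each from A, B, C, E = 27*4 = 108 chips; eligible A, B, C, E
Layer 84-93: 10 each from A, C, E = 10*3 = 30 chips; eligible A, C, E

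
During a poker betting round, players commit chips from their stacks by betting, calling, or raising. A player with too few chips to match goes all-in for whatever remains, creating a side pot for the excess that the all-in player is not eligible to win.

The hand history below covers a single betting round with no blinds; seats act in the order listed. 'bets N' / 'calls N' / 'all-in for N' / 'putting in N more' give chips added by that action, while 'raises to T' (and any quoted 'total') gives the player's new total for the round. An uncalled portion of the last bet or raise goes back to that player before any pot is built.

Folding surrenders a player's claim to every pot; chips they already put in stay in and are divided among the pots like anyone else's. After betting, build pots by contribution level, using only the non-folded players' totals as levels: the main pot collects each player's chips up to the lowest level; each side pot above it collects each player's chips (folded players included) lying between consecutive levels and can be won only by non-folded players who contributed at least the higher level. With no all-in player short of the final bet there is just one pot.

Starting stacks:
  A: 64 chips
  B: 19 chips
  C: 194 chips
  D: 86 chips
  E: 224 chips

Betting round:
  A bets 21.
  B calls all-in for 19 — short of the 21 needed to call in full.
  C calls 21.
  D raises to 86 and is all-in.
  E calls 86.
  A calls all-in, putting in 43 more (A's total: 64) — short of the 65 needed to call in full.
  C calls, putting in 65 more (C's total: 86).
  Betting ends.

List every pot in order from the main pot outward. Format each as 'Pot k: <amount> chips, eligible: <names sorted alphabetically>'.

Pot 1: 95 chips, eligible: A, B, C, D, E
Pot 2: 180 chips, eligible: A, C, D, E
Pot 3: 66 chips, eligible: C, D, E

Derivation:
Contributions: A=64, B=19, C=86, D=86, E=86
Pot levels (distinct totals of non-folded players): 19, 64, 86
Layer 1-19: 19 each from A, B, C, D, E = 19*5 = 95 chips; eligible A, B, C, D, E
Layer 20-64: 45 each from A, C, D, E = 45*4 = 180 chips; eligible A, C, D, E
Layer 65-86: 22 each from C, D, E = 22*3 = 66 chips; eligible C, D, E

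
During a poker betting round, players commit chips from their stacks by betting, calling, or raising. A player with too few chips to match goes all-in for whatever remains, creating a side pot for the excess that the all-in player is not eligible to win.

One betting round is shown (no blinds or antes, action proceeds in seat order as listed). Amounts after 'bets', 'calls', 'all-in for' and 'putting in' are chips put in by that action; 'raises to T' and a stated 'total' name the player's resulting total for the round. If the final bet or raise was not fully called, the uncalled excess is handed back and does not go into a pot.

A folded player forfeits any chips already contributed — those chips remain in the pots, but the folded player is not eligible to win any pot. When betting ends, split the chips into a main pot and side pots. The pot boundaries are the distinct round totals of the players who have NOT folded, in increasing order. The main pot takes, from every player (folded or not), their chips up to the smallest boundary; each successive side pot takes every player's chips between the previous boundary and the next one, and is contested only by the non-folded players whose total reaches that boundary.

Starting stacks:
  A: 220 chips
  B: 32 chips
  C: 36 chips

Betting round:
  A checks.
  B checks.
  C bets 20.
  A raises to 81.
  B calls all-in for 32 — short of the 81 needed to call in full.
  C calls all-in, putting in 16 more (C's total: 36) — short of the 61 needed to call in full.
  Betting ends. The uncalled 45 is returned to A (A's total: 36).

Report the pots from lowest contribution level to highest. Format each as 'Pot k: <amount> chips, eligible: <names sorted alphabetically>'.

Contributions (after 45 returned to A): A=36, B=32, C=36
Pot levels (distinct totals of non-folded players): 32, 36
Layer 1-32: 32 each from A, B, C = 32*3 = 96 chips; eligible A, B, C
Layer 33-36: 4 each from A, C = 4*2 = 8 chips; eligible A, C

Pot 1: 96 chips, eligible: A, B, C
Pot 2: 8 chips, eligible: A, C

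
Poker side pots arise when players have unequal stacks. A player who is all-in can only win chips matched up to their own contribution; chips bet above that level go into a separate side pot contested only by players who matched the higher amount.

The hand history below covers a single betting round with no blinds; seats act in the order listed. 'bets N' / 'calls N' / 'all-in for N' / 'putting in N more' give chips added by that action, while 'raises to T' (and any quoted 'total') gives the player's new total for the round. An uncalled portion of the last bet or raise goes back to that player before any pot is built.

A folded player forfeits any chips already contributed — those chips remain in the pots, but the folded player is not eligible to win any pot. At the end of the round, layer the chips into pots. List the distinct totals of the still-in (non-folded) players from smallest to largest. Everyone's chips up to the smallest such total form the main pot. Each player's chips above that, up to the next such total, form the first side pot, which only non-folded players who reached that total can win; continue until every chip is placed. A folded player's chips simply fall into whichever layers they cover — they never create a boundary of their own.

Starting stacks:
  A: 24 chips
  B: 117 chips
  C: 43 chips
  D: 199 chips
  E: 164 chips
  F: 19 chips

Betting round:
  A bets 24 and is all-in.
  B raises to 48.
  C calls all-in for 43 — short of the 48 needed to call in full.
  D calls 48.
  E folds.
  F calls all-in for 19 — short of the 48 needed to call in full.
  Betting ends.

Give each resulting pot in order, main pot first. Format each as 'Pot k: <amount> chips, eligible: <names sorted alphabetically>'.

Pot 1: 95 chips, eligible: A, B, C, D, F
Pot 2: 20 chips, eligible: A, B, C, D
Pot 3: 57 chips, eligible: B, C, D
Pot 4: 10 chips, eligible: B, D

Derivation:
Contributions: A=24, B=48, C=43, D=48, F=19
Folded: E
Pot levels (distinct totals of non-folded players): 19, 24, 43, 48
Layer 1-19: 19 each from A, B, C, D, F = 19*5 = 95 chips; eligible A, B, C, D, F
Layer 20-24: 5 each from A, B, C, D = 5*4 = 20 chips; eligible A, B, C, D
Layer 25-43: 19 each from B, C, D = 19*3 = 57 chips; eligible B, C, D
Layer 44-48: 5 each from B, D = 5*2 = 10 chips; eligible B, D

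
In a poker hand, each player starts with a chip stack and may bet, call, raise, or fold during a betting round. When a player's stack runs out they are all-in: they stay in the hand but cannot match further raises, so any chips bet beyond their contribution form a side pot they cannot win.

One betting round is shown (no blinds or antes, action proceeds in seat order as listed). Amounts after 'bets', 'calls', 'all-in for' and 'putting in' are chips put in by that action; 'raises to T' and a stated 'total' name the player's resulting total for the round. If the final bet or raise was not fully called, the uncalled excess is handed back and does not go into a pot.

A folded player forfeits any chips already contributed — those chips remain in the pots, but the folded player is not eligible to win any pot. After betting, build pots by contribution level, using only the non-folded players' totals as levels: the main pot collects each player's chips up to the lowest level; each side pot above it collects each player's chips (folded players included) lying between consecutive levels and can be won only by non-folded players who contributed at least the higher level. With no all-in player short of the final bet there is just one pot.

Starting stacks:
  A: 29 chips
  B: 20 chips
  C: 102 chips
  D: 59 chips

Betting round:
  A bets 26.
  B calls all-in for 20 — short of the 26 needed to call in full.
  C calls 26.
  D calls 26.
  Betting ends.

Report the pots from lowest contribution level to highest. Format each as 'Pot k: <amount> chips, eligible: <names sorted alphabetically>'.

Pot 1: 80 chips, eligible: A, B, C, D
Pot 2: 18 chips, eligible: A, C, D

Derivation:
Contributions: A=26, B=20, C=26, D=26
Pot levels (distinct totals of non-folded players): 20, 26
Layer 1-20: 20 each from A, B, C, D = 20*4 = 80 chips; eligible A, B, C, D
Layer 21-26: 6 each from A, C, D = 6*3 = 18 chips; eligible A, C, D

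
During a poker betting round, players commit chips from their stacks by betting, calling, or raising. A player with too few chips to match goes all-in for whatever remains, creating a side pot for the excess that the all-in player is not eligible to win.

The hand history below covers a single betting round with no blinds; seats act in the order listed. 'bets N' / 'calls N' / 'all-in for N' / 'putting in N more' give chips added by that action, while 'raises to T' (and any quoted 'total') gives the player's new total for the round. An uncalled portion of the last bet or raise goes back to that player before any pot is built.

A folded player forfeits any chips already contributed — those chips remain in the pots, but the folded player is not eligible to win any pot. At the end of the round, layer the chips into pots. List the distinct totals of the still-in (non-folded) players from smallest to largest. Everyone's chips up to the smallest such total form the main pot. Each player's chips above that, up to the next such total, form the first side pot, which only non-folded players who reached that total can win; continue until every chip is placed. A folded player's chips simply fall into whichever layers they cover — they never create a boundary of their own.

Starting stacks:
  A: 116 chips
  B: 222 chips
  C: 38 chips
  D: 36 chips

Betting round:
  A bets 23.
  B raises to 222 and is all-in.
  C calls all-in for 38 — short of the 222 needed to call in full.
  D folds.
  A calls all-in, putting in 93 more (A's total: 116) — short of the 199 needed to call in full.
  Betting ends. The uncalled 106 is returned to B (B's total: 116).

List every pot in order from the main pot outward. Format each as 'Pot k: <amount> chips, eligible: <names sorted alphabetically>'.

Contributions (after 106 returned to B): A=116, B=116, C=38
Folded: D
Pot levels (distinct totals of non-folded players): 38, 116
Layer 1-38: 38 each from A, B, C = 38*3 = 114 chips; eligible A, B, C
Layer 39-116: 78 each from A, B = 78*2 = 156 chips; eligible A, B

Pot 1: 114 chips, eligible: A, B, C
Pot 2: 156 chips, eligible: A, B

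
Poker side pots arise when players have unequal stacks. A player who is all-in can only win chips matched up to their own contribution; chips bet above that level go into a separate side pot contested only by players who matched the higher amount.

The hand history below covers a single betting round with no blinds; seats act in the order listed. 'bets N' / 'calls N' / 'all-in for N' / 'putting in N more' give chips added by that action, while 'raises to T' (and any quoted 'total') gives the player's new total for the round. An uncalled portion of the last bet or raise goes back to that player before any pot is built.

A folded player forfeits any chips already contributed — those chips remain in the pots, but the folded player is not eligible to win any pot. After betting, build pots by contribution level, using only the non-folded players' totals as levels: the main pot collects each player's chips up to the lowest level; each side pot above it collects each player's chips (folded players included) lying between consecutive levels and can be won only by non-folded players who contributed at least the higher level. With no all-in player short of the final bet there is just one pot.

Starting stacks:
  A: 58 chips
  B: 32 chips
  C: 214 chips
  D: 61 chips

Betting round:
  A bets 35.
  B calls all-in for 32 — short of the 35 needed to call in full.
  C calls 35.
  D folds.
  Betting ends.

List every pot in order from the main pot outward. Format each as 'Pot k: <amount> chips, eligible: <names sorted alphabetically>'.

Pot 1: 96 chips, eligible: A, B, C
Pot 2: 6 chips, eligible: A, C

Derivation:
Contributions: A=35, B=32, C=35
Folded: D
Pot levels (distinct totals of non-folded players): 32, 35
Layer 1-32: 32 each from A, B, C = 32*3 = 96 chips; eligible A, B, C
Layer 33-35: 3 each from A, C = 3*2 = 6 chips; eligible A, C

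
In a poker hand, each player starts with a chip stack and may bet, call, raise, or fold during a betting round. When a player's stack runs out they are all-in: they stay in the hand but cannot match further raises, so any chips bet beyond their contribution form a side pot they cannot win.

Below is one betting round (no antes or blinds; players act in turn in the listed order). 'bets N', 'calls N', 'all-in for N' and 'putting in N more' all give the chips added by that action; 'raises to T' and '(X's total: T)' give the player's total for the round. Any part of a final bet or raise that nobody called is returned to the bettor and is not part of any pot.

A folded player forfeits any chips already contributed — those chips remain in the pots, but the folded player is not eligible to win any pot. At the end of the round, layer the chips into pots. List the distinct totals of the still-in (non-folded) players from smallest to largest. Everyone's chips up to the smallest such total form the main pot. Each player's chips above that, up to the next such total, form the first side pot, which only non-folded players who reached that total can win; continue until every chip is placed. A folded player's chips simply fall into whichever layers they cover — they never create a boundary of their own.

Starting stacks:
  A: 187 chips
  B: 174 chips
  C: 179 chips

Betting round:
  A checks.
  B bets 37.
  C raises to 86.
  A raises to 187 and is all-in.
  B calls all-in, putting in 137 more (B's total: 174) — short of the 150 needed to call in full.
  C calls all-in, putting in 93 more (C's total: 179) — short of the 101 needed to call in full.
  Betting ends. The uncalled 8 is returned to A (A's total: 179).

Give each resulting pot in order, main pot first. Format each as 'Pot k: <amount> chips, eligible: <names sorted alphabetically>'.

Contributions (after 8 returned to A): A=179, B=174, C=179
Pot levels (distinct totals of non-folded players): 174, 179
Layer 1-174: 174 each from A, B, C = 174*3 = 522 chips; eligible A, B, C
Layer 175-179: 5 each from A, C = 5*2 = 10 chips; eligible A, C

Pot 1: 522 chips, eligible: A, B, C
Pot 2: 10 chips, eligible: A, C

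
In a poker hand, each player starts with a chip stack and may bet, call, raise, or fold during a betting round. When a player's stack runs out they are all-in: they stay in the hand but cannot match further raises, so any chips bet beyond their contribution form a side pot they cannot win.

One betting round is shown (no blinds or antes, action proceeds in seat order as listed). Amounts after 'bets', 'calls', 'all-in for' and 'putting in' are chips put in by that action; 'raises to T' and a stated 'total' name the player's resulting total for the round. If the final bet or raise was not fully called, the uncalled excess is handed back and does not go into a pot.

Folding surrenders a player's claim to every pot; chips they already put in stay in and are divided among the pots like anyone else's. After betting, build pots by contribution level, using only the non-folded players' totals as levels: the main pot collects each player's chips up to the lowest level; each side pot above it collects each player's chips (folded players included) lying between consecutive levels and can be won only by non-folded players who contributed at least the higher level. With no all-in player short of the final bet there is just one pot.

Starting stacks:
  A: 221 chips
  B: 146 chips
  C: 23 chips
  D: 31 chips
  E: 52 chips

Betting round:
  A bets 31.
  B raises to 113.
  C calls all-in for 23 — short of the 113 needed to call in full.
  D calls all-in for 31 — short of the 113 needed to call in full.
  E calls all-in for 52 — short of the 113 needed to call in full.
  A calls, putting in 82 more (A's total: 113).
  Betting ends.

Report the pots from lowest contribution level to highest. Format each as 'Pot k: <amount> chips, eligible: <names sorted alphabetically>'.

Contributions: A=113, B=113, C=23, D=31, E=52
Pot levels (distinct totals of non-folded players): 23, 31, 52, 113
Layer 1-23: 23 each from A, B, C, D, E = 23*5 = 115 chips; eligible A, B, C, D, E
Layer 24-31: 8 each from A, B, D, E = 8*4 = 32 chips; eligible A, B, D, E
Layer 32-52: 21 each from A, B, E = 21*3 = 63 chips; eligible A, B, E
Layer 53-113: 61 each from A, B = 61*2 = 122 chips; eligible A, B

Pot 1: 115 chips, eligible: A, B, C, D, E
Pot 2: 32 chips, eligible: A, B, D, E
Pot 3: 63 chips, eligible: A, B, E
Pot 4: 122 chips, eligible: A, B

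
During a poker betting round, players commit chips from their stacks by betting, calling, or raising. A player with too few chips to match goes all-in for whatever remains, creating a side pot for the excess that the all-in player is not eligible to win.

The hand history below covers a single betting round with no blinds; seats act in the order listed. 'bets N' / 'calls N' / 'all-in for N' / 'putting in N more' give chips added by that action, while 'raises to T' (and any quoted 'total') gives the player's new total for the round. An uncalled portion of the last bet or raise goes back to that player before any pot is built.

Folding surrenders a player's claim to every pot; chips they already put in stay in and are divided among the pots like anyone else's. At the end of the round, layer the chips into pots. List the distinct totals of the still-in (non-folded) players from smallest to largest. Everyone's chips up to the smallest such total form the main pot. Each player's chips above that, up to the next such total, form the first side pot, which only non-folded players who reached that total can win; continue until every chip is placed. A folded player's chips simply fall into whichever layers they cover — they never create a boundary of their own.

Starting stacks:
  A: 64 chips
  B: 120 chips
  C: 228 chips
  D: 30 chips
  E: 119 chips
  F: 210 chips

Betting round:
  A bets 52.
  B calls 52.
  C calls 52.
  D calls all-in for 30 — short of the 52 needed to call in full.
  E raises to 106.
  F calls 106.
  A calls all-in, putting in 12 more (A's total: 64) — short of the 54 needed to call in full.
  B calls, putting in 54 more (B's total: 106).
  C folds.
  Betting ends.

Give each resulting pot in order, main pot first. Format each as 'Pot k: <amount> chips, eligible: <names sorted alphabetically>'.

Pot 1: 180 chips, eligible: A, B, D, E, F
Pot 2: 158 chips, eligible: A, B, E, F
Pot 3: 126 chips, eligible: B, E, F

Derivation:
Contributions: A=64, B=106, C=52, D=30, E=106, F=106
Folded: C
Pot levels (distinct totals of non-folded players): 30, 64, 106
Layer 1-30: 30 each from A, B, C, D, E, F = 30*6 = 180 chips; eligible A, B, D, E, F
Layer 31-64: A 34 + B 34 + C 22 + E 34 + F 34 = 158 chips; eligible A, B, E, F
Layer 65-106: 42 each from B, E, F = 42*3 = 126 chips; eligible B, E, F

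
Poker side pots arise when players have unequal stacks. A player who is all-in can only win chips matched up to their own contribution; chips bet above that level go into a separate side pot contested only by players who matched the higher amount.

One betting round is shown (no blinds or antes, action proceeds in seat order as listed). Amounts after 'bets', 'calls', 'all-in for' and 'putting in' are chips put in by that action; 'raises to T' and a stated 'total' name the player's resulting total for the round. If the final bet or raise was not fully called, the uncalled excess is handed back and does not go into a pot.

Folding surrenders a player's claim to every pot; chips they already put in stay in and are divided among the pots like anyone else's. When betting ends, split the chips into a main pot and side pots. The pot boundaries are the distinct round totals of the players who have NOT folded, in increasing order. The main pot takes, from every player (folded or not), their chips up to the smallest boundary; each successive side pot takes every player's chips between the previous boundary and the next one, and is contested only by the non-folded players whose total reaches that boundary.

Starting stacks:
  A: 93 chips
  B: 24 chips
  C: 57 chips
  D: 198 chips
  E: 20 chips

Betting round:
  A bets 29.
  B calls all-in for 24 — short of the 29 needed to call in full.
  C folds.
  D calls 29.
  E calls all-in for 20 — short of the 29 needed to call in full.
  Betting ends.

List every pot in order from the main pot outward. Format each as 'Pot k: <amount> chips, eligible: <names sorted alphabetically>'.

Pot 1: 80 chips, eligible: A, B, D, E
Pot 2: 12 chips, eligible: A, B, D
Pot 3: 10 chips, eligible: A, D

Derivation:
Contributions: A=29, B=24, D=29, E=20
Folded: C
Pot levels (distinct totals of non-folded players): 20, 24, 29
Layer 1-20: 20 each from A, B, D, E = 20*4 = 80 chips; eligible A, B, D, E
Layer 21-24: 4 each from A, B, D = 4*3 = 12 chips; eligible A, B, D
Layer 25-29: 5 each from A, D = 5*2 = 10 chips; eligible A, D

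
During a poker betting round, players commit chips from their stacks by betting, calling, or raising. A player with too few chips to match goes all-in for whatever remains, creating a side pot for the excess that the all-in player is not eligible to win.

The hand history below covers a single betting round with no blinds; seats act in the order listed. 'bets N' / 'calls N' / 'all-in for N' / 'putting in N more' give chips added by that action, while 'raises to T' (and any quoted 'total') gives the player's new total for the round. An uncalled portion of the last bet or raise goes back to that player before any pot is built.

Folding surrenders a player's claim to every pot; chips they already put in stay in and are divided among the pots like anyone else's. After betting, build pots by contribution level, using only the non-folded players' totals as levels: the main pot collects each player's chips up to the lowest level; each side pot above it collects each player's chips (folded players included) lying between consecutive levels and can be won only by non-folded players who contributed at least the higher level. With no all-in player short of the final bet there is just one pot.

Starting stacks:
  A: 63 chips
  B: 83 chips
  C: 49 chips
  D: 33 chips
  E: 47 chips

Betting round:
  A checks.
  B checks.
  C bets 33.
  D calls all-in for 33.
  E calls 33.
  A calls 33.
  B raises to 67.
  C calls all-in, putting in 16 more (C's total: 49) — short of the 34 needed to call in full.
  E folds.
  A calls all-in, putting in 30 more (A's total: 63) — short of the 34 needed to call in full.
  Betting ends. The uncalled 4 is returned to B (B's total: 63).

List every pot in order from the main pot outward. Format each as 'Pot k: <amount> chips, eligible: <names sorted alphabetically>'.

Contributions (after 4 returned to B): A=63, B=63, C=49, D=33, E=33
Folded: E
Pot levels (distinct totals of non-folded players): 33, 49, 63
Layer 1-33: 33 each from A, B, C, D, E = 33*5 = 165 chips; eligible A, B, C, D
Layer 34-49: 16 each from A, B, C = 16*3 = 48 chips; eligible A, B, C
Layer 50-63: 14 each from A, B = 14*2 = 28 chips; eligible A, B

Pot 1: 165 chips, eligible: A, B, C, D
Pot 2: 48 chips, eligible: A, B, C
Pot 3: 28 chips, eligible: A, B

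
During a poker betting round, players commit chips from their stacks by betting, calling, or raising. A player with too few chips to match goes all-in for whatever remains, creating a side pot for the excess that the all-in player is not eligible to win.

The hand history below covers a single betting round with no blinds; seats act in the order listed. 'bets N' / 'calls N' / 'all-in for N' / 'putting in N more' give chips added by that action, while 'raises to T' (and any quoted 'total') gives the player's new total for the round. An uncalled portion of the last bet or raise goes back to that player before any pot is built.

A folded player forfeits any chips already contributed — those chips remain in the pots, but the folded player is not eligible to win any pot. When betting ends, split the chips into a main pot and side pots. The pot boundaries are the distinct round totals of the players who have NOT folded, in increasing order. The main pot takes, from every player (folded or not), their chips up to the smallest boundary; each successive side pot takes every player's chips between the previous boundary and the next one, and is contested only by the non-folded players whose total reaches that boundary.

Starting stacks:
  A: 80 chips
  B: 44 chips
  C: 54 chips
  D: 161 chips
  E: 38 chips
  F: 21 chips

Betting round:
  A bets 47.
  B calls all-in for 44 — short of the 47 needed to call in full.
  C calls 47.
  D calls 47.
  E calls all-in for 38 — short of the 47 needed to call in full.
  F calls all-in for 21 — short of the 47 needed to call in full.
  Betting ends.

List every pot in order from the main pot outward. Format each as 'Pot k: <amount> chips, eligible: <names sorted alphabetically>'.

Contributions: A=47, B=44, C=47, D=47, E=38, F=21
Pot levels (distinct totals of non-folded players): 21, 38, 44, 47
Layer 1-21: 21 each from A, B, C, D, E, F = 21*6 = 126 chips; eligible A, B, C, D, E, F
Layer 22-38: 17 each from A, B, C, D, E = 17*5 = 85 chips; eligible A, B, C, D, E
Layer 39-44: 6 each from A, B, C, D = 6*4 = 24 chips; eligible A, B, C, D
Layer 45-47: 3 each from A, C, D = 3*3 = 9 chips; eligible A, C, D

Pot 1: 126 chips, eligible: A, B, C, D, E, F
Pot 2: 85 chips, eligible: A, B, C, D, E
Pot 3: 24 chips, eligible: A, B, C, D
Pot 4: 9 chips, eligible: A, C, D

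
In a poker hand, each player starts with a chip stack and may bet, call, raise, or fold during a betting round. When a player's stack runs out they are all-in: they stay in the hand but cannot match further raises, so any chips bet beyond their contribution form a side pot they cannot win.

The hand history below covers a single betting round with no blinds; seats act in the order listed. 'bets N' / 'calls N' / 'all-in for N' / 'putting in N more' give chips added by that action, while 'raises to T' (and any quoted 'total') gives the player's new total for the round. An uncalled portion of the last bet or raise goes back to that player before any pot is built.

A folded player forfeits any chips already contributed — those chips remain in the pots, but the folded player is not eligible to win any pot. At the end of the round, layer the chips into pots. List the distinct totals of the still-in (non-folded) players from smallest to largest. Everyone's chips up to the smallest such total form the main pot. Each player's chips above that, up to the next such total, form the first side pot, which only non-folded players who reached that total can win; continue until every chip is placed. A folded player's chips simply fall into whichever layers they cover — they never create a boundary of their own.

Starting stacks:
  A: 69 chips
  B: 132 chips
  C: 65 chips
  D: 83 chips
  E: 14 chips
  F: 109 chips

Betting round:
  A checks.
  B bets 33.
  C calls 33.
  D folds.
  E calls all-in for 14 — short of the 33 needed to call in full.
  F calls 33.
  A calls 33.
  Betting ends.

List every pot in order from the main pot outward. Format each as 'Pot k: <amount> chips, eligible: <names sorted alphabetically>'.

Contributions: A=33, B=33, C=33, E=14, F=33
Folded: D
Pot levels (distinct totals of non-folded players): 14, 33
Layer 1-14: 14 each from A, B, C, E, F = 14*5 = 70 chips; eligible A, B, C, E, F
Layer 15-33: 19 each from A, B, C, F = 19*4 = 76 chips; eligible A, B, C, F

Pot 1: 70 chips, eligible: A, B, C, E, F
Pot 2: 76 chips, eligible: A, B, C, F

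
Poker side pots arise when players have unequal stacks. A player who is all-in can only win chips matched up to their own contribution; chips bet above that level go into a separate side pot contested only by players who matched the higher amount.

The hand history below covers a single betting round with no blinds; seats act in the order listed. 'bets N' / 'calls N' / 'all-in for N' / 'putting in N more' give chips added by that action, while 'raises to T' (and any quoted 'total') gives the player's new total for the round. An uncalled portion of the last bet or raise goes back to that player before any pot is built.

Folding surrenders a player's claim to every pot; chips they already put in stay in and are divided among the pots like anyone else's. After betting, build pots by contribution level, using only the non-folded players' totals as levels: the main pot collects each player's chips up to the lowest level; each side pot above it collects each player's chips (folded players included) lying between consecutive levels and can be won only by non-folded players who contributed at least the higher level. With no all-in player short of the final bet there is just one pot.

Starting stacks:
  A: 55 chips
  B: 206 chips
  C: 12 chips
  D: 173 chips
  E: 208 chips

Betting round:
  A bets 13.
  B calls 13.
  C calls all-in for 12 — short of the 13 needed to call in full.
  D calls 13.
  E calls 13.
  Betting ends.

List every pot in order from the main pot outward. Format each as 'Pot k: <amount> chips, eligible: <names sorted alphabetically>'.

Contributions: A=13, B=13, C=12, D=13, E=13
Pot levels (distinct totals of non-folded players): 12, 13
Layer 1-12: 12 each from A, B, C, D, E = 12*5 = 60 chips; eligible A, B, C, D, E
Layer 13-13: 1 each from A, B, D, E = 1*4 = 4 chips; eligible A, B, D, E

Pot 1: 60 chips, eligible: A, B, C, D, E
Pot 2: 4 chips, eligible: A, B, D, E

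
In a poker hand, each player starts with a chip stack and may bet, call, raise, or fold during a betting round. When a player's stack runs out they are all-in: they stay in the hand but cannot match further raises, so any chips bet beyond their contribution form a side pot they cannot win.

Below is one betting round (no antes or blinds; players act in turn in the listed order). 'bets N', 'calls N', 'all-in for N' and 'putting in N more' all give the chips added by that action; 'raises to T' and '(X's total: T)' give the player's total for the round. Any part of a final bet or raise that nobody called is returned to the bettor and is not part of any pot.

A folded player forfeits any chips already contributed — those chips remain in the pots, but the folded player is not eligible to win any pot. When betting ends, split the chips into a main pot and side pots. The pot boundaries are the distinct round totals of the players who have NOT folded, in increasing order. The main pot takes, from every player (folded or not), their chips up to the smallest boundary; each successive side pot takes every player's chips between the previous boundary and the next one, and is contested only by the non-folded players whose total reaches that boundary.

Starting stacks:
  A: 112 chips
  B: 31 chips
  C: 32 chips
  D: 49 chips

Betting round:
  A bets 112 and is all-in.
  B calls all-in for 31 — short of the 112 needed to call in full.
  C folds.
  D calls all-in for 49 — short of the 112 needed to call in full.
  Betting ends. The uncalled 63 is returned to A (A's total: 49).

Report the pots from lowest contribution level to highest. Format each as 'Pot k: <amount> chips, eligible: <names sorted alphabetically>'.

Pot 1: 93 chips, eligible: A, B, D
Pot 2: 36 chips, eligible: A, D

Derivation:
Contributions (after 63 returned to A): A=49, B=31, D=49
Folded: C
Pot levels (distinct totals of non-folded players): 31, 49
Layer 1-31: 31 each from A, B, D = 31*3 = 93 chips; eligible A, B, D
Layer 32-49: 18 each from A, D = 18*2 = 36 chips; eligible A, D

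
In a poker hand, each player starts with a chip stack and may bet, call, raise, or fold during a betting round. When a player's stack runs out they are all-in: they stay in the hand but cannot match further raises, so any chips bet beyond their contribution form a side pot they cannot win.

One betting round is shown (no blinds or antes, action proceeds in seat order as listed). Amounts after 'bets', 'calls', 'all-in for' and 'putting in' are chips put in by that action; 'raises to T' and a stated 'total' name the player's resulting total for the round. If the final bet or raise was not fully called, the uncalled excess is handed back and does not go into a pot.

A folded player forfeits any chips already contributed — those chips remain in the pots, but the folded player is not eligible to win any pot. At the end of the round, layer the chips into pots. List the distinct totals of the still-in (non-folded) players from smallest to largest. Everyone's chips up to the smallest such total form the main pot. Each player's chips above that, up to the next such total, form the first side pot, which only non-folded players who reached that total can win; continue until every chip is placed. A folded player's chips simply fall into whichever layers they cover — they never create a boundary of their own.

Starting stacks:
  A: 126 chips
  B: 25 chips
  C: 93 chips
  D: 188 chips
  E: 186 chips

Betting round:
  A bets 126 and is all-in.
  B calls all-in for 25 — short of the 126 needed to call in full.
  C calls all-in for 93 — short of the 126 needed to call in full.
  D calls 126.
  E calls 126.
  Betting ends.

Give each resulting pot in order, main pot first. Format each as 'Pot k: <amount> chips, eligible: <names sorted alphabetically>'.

Contributions: A=126, B=25, C=93, D=126, E=126
Pot levels (distinct totals of non-folded players): 25, 93, 126
Layer 1-25: 25 each from A, B, C, D, E = 25*5 = 125 chips; eligible A, B, C, D, E
Layer 26-93: 68 each from A, C, D, E = 68*4 = 272 chips; eligible A, C, D, E
Layer 94-126: 33 each from A, D, E = 33*3 = 99 chips; eligible A, D, E

Pot 1: 125 chips, eligible: A, B, C, D, E
Pot 2: 272 chips, eligible: A, C, D, E
Pot 3: 99 chips, eligible: A, D, E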